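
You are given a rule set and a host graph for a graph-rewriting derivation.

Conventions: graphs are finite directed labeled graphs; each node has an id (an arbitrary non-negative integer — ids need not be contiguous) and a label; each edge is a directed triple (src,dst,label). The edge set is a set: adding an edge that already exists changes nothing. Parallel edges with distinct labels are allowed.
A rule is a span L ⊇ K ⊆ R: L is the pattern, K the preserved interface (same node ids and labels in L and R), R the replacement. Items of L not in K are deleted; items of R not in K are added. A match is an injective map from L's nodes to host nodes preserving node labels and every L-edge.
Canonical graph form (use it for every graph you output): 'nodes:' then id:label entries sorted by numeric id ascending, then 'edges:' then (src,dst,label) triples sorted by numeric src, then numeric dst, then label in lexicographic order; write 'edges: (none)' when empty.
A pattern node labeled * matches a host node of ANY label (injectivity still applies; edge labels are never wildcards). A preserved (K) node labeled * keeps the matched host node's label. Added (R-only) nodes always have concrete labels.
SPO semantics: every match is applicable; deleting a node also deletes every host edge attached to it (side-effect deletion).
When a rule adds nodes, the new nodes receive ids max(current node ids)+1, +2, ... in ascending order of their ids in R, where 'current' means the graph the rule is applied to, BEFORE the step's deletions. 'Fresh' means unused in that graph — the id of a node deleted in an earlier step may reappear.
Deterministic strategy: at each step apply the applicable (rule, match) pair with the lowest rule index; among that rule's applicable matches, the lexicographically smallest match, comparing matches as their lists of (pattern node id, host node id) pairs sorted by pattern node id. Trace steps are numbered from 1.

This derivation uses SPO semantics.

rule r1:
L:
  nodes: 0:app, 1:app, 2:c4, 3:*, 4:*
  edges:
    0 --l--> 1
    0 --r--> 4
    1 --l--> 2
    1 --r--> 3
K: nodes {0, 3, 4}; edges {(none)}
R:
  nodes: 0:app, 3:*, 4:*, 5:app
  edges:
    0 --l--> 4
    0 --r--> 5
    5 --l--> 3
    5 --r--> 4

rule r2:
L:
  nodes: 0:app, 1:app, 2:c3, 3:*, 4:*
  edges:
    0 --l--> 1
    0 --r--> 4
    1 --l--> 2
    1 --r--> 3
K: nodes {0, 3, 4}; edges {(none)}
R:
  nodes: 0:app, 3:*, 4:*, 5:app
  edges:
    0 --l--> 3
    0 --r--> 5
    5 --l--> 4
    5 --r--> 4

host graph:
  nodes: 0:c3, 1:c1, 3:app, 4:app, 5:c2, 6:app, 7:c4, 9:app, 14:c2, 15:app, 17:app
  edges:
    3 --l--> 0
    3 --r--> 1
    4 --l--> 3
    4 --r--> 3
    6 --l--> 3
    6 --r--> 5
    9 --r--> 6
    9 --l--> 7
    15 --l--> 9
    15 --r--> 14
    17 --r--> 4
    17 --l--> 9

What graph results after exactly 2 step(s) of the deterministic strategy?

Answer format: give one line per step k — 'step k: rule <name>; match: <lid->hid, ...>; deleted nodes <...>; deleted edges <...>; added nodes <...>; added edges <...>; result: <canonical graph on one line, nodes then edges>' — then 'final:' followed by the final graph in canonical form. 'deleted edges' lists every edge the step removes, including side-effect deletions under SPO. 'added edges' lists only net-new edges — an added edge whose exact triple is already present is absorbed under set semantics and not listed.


step 1: rule r1; match: 0->15, 1->9, 2->7, 3->6, 4->14; deleted nodes 7, 9; deleted edges (9,6,r); (9,7,l); (15,9,l); (15,14,r); (17,9,l); added nodes 18; added edges (15,14,l); (15,18,r); (18,6,l); (18,14,r); result: nodes: 0:c3, 1:c1, 3:app, 4:app, 5:c2, 6:app, 14:c2, 15:app, 17:app, 18:app edges: (3,0,l); (3,1,r); (4,3,l); (4,3,r); (6,3,l); (6,5,r); (15,14,l); (15,18,r); (17,4,r); (18,6,l); (18,14,r)
step 2: rule r2; match: 0->6, 1->3, 2->0, 3->1, 4->5; deleted nodes 0, 3; deleted edges (3,0,l); (3,1,r); (4,3,l); (4,3,r); (6,3,l); (6,5,r); added nodes 19; added edges (6,1,l); (6,19,r); (19,5,l); (19,5,r); result: nodes: 1:c1, 4:app, 5:c2, 6:app, 14:c2, 15:app, 17:app, 18:app, 19:app edges: (6,1,l); (6,19,r); (15,14,l); (15,18,r); (17,4,r); (18,6,l); (18,14,r); (19,5,l); (19,5,r)
final:
nodes: 1:c1, 4:app, 5:c2, 6:app, 14:c2, 15:app, 17:app, 18:app, 19:app
edges: (6,1,l); (6,19,r); (15,14,l); (15,18,r); (17,4,r); (18,6,l); (18,14,r); (19,5,l); (19,5,r)


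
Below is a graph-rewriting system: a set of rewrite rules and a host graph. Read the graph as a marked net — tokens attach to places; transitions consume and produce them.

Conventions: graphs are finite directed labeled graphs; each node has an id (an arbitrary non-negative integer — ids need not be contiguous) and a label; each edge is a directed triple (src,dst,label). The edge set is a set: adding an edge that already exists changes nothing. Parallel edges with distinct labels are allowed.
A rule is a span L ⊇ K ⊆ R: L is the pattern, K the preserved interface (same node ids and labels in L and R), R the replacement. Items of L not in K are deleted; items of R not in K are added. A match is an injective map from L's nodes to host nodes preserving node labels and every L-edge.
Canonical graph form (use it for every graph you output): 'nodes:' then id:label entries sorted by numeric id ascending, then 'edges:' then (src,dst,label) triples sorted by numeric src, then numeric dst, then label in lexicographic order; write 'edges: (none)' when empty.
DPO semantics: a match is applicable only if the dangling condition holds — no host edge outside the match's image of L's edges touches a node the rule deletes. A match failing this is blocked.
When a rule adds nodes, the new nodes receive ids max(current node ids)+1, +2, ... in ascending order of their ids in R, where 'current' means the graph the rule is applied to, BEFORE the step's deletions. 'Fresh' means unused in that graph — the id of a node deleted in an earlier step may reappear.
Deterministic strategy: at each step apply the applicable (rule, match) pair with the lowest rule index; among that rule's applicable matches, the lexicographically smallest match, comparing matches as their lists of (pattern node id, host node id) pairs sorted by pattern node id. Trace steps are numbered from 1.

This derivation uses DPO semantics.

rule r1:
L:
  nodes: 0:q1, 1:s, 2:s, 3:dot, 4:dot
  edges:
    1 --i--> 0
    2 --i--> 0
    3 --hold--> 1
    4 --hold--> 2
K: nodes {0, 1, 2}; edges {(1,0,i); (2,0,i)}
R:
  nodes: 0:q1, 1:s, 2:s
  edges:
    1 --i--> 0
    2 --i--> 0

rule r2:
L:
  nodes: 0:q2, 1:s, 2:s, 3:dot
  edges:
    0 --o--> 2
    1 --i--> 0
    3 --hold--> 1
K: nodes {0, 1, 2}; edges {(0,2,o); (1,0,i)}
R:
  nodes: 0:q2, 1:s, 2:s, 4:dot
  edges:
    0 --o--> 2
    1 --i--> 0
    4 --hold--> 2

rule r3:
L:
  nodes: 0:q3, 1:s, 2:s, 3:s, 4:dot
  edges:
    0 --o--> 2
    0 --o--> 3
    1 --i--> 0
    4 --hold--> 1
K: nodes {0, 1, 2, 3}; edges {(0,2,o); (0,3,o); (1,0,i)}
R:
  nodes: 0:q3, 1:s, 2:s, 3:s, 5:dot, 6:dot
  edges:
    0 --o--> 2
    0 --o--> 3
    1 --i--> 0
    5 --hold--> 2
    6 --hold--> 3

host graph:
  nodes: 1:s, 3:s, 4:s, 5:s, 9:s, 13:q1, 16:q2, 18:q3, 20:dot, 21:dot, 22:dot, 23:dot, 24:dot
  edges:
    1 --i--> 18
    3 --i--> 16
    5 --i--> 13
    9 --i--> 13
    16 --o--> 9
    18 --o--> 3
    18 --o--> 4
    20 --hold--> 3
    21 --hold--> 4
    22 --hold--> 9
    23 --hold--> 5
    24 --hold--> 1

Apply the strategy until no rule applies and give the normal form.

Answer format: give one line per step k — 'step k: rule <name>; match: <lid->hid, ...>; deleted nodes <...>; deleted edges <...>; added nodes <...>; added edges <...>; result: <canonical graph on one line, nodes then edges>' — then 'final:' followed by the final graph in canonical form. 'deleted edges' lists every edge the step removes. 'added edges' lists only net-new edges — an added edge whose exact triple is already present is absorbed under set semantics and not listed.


step 1: rule r1; match: 0->13, 1->5, 2->9, 3->23, 4->22; deleted nodes 22, 23; deleted edges (22,9,hold); (23,5,hold); added nodes (none); added edges (none); result: nodes: 1:s, 3:s, 4:s, 5:s, 9:s, 13:q1, 16:q2, 18:q3, 20:dot, 21:dot, 24:dot edges: (1,18,i); (3,16,i); (5,13,i); (9,13,i); (16,9,o); (18,3,o); (18,4,o); (20,3,hold); (21,4,hold); (24,1,hold)
step 2: rule r2; match: 0->16, 1->3, 2->9, 3->20; deleted nodes 20; deleted edges (20,3,hold); added nodes 25; added edges (25,9,hold); result: nodes: 1:s, 3:s, 4:s, 5:s, 9:s, 13:q1, 16:q2, 18:q3, 21:dot, 24:dot, 25:dot edges: (1,18,i); (3,16,i); (5,13,i); (9,13,i); (16,9,o); (18,3,o); (18,4,o); (21,4,hold); (24,1,hold); (25,9,hold)
step 3: rule r3; match: 0->18, 1->1, 2->3, 3->4, 4->24; deleted nodes 24; deleted edges (24,1,hold); added nodes 26, 27; added edges (26,3,hold); (27,4,hold); result: nodes: 1:s, 3:s, 4:s, 5:s, 9:s, 13:q1, 16:q2, 18:q3, 21:dot, 25:dot, 26:dot, 27:dot edges: (1,18,i); (3,16,i); (5,13,i); (9,13,i); (16,9,o); (18,3,o); (18,4,o); (21,4,hold); (25,9,hold); (26,3,hold); (27,4,hold)
step 4: rule r2; match: 0->16, 1->3, 2->9, 3->26; deleted nodes 26; deleted edges (26,3,hold); added nodes 28; added edges (28,9,hold); result: nodes: 1:s, 3:s, 4:s, 5:s, 9:s, 13:q1, 16:q2, 18:q3, 21:dot, 25:dot, 27:dot, 28:dot edges: (1,18,i); (3,16,i); (5,13,i); (9,13,i); (16,9,o); (18,3,o); (18,4,o); (21,4,hold); (25,9,hold); (27,4,hold); (28,9,hold)
final:
nodes: 1:s, 3:s, 4:s, 5:s, 9:s, 13:q1, 16:q2, 18:q3, 21:dot, 25:dot, 27:dot, 28:dot
edges: (1,18,i); (3,16,i); (5,13,i); (9,13,i); (16,9,o); (18,3,o); (18,4,o); (21,4,hold); (25,9,hold); (27,4,hold); (28,9,hold)


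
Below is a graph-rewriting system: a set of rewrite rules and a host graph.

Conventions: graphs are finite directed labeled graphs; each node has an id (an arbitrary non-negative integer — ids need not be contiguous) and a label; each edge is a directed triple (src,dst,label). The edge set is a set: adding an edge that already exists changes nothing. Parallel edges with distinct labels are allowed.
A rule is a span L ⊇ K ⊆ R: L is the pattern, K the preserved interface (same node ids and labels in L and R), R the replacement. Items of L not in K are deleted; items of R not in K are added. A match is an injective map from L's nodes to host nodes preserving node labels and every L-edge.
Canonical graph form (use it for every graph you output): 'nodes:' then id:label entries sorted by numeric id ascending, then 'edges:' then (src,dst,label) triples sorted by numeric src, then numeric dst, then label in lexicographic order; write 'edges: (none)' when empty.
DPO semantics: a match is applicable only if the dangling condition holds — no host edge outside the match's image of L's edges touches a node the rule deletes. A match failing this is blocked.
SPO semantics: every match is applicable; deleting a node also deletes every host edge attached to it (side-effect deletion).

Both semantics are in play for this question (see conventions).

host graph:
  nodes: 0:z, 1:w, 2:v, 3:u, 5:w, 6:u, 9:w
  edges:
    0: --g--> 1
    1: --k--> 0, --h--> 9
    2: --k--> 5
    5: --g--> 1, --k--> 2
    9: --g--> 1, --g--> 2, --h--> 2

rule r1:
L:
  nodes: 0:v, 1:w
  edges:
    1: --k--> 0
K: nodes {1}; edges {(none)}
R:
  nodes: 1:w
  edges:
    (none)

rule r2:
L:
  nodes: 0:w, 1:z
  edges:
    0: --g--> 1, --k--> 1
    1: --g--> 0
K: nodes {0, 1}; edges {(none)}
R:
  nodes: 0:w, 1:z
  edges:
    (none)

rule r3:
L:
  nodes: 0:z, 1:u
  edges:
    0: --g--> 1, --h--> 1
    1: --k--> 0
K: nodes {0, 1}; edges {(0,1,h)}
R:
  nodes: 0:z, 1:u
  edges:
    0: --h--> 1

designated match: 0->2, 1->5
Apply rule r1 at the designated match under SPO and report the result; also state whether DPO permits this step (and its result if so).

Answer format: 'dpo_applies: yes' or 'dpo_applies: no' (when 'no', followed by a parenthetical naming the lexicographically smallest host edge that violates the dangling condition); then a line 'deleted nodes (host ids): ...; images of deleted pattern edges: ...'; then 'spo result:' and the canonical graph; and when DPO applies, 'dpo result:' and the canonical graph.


dpo_applies: no
(the rule deletes node 2, which keeps host edge (2,5,k) outside the match image — the dangling condition fails, DPO blocks; SPO proceeds and side-deletes such edges)
deleted nodes (host ids): 2; images of deleted pattern edges: (5,2,k)
spo result:
nodes: 0:z, 1:w, 3:u, 5:w, 6:u, 9:w
edges: (0,1,g); (1,0,k); (1,9,h); (5,1,g); (9,1,g)


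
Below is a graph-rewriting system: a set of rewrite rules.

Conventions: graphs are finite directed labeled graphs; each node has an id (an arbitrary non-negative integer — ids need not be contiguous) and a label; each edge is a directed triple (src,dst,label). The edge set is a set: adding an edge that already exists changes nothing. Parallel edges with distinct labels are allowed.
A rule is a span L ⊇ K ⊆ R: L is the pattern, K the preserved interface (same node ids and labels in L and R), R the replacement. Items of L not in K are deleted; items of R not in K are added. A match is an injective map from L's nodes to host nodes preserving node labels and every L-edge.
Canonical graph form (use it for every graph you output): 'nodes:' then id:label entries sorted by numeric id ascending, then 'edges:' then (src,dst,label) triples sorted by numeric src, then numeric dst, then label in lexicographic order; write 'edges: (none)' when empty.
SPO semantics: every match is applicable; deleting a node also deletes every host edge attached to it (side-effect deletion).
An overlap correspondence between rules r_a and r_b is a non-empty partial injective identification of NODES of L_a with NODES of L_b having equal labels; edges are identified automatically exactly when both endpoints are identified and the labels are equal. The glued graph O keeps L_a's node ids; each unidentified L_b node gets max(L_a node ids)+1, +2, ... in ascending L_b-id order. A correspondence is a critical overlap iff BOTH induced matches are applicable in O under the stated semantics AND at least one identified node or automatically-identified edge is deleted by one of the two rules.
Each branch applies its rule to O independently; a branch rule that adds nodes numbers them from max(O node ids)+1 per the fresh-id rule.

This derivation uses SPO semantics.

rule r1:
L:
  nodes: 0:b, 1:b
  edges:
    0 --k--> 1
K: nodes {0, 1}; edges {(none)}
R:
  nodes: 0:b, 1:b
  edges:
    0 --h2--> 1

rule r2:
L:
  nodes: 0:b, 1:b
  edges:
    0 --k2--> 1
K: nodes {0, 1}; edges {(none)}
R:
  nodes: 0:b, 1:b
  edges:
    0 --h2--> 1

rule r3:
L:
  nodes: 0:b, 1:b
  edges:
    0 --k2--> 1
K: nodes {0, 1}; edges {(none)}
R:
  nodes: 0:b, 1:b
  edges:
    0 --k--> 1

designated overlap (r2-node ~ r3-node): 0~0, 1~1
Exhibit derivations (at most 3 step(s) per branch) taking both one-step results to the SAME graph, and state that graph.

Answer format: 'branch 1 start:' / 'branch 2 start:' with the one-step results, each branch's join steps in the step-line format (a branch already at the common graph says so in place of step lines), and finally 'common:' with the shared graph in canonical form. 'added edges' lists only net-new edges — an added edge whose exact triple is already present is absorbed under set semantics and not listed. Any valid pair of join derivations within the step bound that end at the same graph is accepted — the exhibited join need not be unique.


branch 1 start:
nodes: 0:b, 1:b
edges: (0,1,h2)
branch 2 start:
nodes: 0:b, 1:b
edges: (0,1,k)
branch 1: already at the common graph (0 steps)
branch 2 step 1: rule r1; match: 0->0, 1->1; deleted nodes (none); deleted edges (0,1,k); added nodes (none); added edges (0,1,h2); result: nodes: 0:b, 1:b edges: (0,1,h2)
common:
nodes: 0:b, 1:b
edges: (0,1,h2)


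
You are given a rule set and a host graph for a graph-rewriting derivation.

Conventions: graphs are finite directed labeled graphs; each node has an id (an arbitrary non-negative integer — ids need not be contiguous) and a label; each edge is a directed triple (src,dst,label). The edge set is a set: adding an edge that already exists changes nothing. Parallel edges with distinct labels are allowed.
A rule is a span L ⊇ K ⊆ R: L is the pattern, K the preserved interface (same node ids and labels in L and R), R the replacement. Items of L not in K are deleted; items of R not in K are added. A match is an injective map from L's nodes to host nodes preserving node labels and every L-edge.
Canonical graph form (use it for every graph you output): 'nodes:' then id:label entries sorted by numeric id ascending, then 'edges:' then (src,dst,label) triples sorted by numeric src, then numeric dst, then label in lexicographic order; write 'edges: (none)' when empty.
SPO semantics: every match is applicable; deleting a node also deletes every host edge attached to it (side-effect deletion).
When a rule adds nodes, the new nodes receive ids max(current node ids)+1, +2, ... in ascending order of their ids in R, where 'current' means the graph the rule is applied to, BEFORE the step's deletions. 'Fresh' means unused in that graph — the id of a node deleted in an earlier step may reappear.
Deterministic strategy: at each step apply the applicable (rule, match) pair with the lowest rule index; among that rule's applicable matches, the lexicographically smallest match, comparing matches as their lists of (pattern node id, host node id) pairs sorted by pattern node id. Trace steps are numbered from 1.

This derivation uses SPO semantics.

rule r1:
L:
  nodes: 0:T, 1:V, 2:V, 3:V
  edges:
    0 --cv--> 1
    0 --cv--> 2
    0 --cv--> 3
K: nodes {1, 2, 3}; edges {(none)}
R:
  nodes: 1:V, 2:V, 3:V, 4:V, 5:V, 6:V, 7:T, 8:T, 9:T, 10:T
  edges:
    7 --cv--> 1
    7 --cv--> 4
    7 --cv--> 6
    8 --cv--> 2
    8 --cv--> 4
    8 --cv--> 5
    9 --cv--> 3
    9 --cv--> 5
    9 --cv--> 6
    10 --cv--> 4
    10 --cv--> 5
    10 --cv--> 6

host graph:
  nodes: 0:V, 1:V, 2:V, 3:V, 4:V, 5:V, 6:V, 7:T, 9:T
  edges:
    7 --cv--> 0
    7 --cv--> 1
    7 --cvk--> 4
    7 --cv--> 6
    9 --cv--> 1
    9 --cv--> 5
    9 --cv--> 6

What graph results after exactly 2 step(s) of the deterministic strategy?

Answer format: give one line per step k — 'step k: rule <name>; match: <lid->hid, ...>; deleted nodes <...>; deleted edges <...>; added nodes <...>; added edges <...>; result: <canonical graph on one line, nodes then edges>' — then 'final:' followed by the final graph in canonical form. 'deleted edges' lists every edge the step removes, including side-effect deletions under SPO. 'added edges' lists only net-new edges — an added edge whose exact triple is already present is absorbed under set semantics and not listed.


step 1: rule r1; match: 0->7, 1->0, 2->1, 3->6; deleted nodes 7; deleted edges (7,0,cv); (7,1,cv); (7,4,cvk); (7,6,cv); added nodes 10, 11, 12, 13, 14, 15, 16; added edges (13,0,cv); (13,10,cv); (13,12,cv); (14,1,cv); (14,10,cv); (14,11,cv); (15,6,cv); (15,11,cv); (15,12,cv); (16,10,cv); (16,11,cv); (16,12,cv); result: nodes: 0:V, 1:V, 2:V, 3:V, 4:V, 5:V, 6:V, 9:T, 10:V, 11:V, 12:V, 13:T, 14:T, 15:T, 16:T edges: (9,1,cv); (9,5,cv); (9,6,cv); (13,0,cv); (13,10,cv); (13,12,cv); (14,1,cv); (14,10,cv); (14,11,cv); (15,6,cv); (15,11,cv); (15,12,cv); (16,10,cv); (16,11,cv); (16,12,cv)
step 2: rule r1; match: 0->9, 1->1, 2->5, 3->6; deleted nodes 9; deleted edges (9,1,cv); (9,5,cv); (9,6,cv); added nodes 17, 18, 19, 20, 21, 22, 23; added edges (20,1,cv); (20,17,cv); (20,19,cv); (21,5,cv); (21,17,cv); (21,18,cv); (22,6,cv); (22,18,cv); (22,19,cv); (23,17,cv); (23,18,cv); (23,19,cv); result: nodes: 0:V, 1:V, 2:V, 3:V, 4:V, 5:V, 6:V, 10:V, 11:V, 12:V, 13:T, 14:T, 15:T, 16:T, 17:V, 18:V, 19:V, 20:T, 21:T, 22:T, 23:T edges: (13,0,cv); (13,10,cv); (13,12,cv); (14,1,cv); (14,10,cv); (14,11,cv); (15,6,cv); (15,11,cv); (15,12,cv); (16,10,cv); (16,11,cv); (16,12,cv); (20,1,cv); (20,17,cv); (20,19,cv); (21,5,cv); (21,17,cv); (21,18,cv); (22,6,cv); (22,18,cv); (22,19,cv); (23,17,cv); (23,18,cv); (23,19,cv)
final:
nodes: 0:V, 1:V, 2:V, 3:V, 4:V, 5:V, 6:V, 10:V, 11:V, 12:V, 13:T, 14:T, 15:T, 16:T, 17:V, 18:V, 19:V, 20:T, 21:T, 22:T, 23:T
edges: (13,0,cv); (13,10,cv); (13,12,cv); (14,1,cv); (14,10,cv); (14,11,cv); (15,6,cv); (15,11,cv); (15,12,cv); (16,10,cv); (16,11,cv); (16,12,cv); (20,1,cv); (20,17,cv); (20,19,cv); (21,5,cv); (21,17,cv); (21,18,cv); (22,6,cv); (22,18,cv); (22,19,cv); (23,17,cv); (23,18,cv); (23,19,cv)


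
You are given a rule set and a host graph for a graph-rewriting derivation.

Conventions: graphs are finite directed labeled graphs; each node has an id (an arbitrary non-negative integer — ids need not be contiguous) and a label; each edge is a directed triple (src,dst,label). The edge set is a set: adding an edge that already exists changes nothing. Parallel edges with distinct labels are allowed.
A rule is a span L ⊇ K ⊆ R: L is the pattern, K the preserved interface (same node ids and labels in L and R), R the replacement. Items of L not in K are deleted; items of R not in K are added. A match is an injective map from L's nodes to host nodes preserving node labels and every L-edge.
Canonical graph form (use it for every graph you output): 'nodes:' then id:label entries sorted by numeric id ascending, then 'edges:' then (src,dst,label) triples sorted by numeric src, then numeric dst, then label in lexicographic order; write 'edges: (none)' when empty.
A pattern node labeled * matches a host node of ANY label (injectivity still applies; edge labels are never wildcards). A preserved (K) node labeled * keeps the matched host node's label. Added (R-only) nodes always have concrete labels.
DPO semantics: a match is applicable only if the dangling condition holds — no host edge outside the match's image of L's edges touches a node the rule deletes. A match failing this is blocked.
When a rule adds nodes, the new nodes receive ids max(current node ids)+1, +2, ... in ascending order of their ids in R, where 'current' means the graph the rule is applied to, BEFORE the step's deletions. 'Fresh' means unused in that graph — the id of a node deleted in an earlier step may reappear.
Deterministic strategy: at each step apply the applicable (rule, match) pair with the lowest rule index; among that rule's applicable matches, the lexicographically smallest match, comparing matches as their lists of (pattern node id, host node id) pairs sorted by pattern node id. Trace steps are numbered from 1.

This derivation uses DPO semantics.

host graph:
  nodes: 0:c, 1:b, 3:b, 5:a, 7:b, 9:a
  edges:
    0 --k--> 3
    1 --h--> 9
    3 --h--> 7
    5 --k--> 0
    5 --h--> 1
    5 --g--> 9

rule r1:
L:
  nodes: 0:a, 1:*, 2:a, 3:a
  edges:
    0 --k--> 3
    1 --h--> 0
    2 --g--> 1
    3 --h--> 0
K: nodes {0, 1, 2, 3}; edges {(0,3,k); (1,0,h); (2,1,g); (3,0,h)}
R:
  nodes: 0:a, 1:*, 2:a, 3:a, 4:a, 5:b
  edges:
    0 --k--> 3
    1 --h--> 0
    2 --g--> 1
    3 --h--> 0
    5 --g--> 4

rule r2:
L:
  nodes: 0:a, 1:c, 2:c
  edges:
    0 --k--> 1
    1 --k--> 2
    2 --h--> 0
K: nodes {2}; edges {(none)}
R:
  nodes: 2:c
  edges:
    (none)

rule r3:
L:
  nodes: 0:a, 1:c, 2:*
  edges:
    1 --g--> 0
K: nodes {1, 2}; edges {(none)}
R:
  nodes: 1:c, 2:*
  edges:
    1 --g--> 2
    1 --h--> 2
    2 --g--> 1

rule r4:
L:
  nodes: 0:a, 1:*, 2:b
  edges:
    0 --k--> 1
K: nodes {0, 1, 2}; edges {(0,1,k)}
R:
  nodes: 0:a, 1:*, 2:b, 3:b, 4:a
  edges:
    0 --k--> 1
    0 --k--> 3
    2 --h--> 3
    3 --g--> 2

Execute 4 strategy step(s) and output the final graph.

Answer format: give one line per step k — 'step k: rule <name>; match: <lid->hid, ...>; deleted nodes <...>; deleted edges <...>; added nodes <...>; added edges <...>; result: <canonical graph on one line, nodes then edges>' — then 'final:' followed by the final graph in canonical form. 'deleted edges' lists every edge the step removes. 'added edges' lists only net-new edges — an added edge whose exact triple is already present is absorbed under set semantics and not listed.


step 1: rule r4; match: 0->5, 1->0, 2->1; deleted nodes (none); deleted edges (none); added nodes 10, 11; added edges (1,10,h); (5,10,k); (10,1,g); result: nodes: 0:c, 1:b, 3:b, 5:a, 7:b, 9:a, 10:b, 11:a edges: (0,3,k); (1,9,h); (1,10,h); (3,7,h); (5,0,k); (5,1,h); (5,9,g); (5,10,k); (10,1,g)
step 2: rule r4; match: 0->5, 1->0, 2->1; deleted nodes (none); deleted edges (none); added nodes 12, 13; added edges (1,12,h); (5,12,k); (12,1,g); result: nodes: 0:c, 1:b, 3:b, 5:a, 7:b, 9:a, 10:b, 11:a, 12:b, 13:a edges: (0,3,k); (1,9,h); (1,10,h); (1,12,h); (3,7,h); (5,0,k); (5,1,h); (5,9,g); (5,10,k); (5,12,k); (10,1,g); (12,1,g)
step 3: rule r4; match: 0->5, 1->0, 2->1; deleted nodes (none); deleted edges (none); added nodes 14, 15; added edges (1,14,h); (5,14,k); (14,1,g); result: nodes: 0:c, 1:b, 3:b, 5:a, 7:b, 9:a, 10:b, 11:a, 12:b, 13:a, 14:b, 15:a edges: (0,3,k); (1,9,h); (1,10,h); (1,12,h); (1,14,h); (3,7,h); (5,0,k); (5,1,h); (5,9,g); (5,10,k); (5,12,k); (5,14,k); (10,1,g); (12,1,g); (14,1,g)
step 4: rule r4; match: 0->5, 1->0, 2->1; deleted nodes (none); deleted edges (none); added nodes 16, 17; added edges (1,16,h); (5,16,k); (16,1,g); result: nodes: 0:c, 1:b, 3:b, 5:a, 7:b, 9:a, 10:b, 11:a, 12:b, 13:a, 14:b, 15:a, 16:b, 17:a edges: (0,3,k); (1,9,h); (1,10,h); (1,12,h); (1,14,h); (1,16,h); (3,7,h); (5,0,k); (5,1,h); (5,9,g); (5,10,k); (5,12,k); (5,14,k); (5,16,k); (10,1,g); (12,1,g); (14,1,g); (16,1,g)
final:
nodes: 0:c, 1:b, 3:b, 5:a, 7:b, 9:a, 10:b, 11:a, 12:b, 13:a, 14:b, 15:a, 16:b, 17:a
edges: (0,3,k); (1,9,h); (1,10,h); (1,12,h); (1,14,h); (1,16,h); (3,7,h); (5,0,k); (5,1,h); (5,9,g); (5,10,k); (5,12,k); (5,14,k); (5,16,k); (10,1,g); (12,1,g); (14,1,g); (16,1,g)


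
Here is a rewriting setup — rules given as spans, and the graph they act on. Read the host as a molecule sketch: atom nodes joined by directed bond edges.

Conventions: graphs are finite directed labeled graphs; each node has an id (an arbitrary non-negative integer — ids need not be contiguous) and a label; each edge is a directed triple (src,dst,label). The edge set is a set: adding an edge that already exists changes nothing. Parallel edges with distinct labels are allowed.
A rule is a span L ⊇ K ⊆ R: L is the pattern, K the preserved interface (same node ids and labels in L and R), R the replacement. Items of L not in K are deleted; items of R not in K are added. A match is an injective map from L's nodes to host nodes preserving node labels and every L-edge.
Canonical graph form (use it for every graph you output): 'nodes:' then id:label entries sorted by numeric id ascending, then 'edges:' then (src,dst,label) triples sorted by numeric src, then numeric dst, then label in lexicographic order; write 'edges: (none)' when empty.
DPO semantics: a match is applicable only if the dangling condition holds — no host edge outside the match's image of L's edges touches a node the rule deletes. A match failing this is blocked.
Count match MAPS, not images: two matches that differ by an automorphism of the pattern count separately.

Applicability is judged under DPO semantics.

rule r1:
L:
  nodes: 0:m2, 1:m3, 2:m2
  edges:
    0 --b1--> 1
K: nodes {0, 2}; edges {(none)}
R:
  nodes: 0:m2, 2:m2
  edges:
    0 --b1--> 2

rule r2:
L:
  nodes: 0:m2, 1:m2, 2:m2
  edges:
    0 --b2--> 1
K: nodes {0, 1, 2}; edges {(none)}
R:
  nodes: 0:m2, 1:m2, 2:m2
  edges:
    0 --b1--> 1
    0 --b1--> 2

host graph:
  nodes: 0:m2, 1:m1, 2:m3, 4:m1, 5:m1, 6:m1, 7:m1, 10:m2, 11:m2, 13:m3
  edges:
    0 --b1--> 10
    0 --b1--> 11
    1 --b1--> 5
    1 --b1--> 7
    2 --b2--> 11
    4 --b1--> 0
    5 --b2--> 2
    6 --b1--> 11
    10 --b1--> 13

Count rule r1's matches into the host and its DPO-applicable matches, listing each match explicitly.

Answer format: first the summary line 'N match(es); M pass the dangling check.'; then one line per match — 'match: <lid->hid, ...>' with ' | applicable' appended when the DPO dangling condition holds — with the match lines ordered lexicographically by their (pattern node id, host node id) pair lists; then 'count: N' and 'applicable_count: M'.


2 match(es); 2 pass the dangling check.
match: 0->10, 1->13, 2->0 | applicable
match: 0->10, 1->13, 2->11 | applicable
count: 2
applicable_count: 2


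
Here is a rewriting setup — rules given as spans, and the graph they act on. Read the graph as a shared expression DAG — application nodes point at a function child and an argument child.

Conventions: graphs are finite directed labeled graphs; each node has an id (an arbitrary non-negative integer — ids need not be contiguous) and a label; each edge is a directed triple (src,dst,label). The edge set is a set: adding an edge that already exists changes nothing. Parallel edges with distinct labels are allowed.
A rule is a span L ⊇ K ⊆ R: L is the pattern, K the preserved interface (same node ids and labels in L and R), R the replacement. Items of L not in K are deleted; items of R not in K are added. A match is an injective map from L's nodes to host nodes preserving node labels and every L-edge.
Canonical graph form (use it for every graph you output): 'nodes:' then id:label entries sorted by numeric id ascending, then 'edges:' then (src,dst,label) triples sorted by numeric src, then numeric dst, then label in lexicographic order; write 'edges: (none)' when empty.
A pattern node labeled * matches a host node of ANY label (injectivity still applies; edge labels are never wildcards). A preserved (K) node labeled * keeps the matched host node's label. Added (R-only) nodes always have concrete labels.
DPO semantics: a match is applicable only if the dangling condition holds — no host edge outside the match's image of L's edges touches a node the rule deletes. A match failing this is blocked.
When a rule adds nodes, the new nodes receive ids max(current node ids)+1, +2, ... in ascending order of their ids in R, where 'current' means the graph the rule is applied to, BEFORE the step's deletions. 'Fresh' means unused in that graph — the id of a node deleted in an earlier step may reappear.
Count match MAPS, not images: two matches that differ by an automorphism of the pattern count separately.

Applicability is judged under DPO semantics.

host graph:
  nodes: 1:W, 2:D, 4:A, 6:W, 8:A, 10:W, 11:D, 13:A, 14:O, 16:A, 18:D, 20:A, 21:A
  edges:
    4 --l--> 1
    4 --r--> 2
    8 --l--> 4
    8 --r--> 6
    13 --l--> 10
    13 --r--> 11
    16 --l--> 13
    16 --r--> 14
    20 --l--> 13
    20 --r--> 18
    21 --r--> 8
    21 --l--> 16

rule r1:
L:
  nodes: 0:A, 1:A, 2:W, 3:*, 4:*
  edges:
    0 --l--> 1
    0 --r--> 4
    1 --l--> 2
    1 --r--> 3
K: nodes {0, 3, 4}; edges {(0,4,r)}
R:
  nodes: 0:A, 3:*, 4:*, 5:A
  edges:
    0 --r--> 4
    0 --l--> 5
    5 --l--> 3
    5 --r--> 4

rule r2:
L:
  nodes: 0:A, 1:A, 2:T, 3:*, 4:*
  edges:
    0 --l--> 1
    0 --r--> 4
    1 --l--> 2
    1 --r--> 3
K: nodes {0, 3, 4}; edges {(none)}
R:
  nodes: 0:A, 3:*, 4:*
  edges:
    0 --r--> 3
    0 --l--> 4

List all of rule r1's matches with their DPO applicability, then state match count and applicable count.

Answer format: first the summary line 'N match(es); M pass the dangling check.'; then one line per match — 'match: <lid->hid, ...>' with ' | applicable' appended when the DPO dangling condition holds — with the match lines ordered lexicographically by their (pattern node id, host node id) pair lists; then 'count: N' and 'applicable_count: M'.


3 match(es); 1 pass the dangling check.
match: 0->8, 1->4, 2->1, 3->2, 4->6 | applicable
match: 0->16, 1->13, 2->10, 3->11, 4->14
match: 0->20, 1->13, 2->10, 3->11, 4->18
count: 3
applicable_count: 1


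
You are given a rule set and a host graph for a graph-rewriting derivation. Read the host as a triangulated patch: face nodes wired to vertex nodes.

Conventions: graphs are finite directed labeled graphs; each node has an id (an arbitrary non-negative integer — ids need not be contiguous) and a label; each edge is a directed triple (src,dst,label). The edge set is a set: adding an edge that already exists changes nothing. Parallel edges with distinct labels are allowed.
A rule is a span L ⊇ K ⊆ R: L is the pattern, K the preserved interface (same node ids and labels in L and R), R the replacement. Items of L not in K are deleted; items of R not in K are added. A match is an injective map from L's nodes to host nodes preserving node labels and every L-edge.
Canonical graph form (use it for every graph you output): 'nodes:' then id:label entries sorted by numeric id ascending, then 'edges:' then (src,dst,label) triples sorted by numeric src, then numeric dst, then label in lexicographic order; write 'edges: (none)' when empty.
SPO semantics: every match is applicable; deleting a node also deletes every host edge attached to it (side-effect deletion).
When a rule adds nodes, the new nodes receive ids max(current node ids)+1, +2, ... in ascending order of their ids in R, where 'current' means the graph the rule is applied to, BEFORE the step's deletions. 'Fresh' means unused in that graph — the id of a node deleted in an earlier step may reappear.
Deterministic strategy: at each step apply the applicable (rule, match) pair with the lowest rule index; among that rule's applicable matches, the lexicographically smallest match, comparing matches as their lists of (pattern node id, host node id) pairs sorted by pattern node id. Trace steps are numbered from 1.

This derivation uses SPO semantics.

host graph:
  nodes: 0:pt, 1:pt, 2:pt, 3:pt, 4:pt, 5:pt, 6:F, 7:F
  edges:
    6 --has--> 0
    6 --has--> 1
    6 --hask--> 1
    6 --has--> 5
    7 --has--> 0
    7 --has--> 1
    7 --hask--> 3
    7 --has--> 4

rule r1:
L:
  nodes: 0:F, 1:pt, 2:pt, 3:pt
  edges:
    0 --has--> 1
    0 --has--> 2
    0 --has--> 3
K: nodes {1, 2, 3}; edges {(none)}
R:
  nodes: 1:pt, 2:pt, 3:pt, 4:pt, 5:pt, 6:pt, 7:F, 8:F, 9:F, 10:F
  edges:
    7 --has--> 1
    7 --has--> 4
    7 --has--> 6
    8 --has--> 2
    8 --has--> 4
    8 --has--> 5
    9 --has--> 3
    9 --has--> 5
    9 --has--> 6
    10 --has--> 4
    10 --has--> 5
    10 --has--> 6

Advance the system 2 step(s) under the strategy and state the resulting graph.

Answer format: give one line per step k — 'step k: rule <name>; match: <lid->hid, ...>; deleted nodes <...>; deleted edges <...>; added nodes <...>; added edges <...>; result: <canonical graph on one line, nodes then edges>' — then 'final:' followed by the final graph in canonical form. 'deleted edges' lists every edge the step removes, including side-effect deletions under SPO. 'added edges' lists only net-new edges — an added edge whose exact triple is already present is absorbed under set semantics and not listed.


step 1: rule r1; match: 0->6, 1->0, 2->1, 3->5; deleted nodes 6; deleted edges (6,0,has); (6,1,has); (6,1,hask); (6,5,has); added nodes 8, 9, 10, 11, 12, 13, 14; added edges (11,0,has); (11,8,has); (11,10,has); (12,1,has); (12,8,has); (12,9,has); (13,5,has); (13,9,has); (13,10,has); (14,8,has); (14,9,has); (14,10,has); result: nodes: 0:pt, 1:pt, 2:pt, 3:pt, 4:pt, 5:pt, 7:F, 8:pt, 9:pt, 10:pt, 11:F, 12:F, 13:F, 14:F edges: (7,0,has); (7,1,has); (7,3,hask); (7,4,has); (11,0,has); (11,8,has); (11,10,has); (12,1,has); (12,8,has); (12,9,has); (13,5,has); (13,9,has); (13,10,has); (14,8,has); (14,9,has); (14,10,has)
step 2: rule r1; match: 0->7, 1->0, 2->1, 3->4; deleted nodes 7; deleted edges (7,0,has); (7,1,has); (7,3,hask); (7,4,has); added nodes 15, 16, 17, 18, 19, 20, 21; added edges (18,0,has); (18,15,has); (18,17,has); (19,1,has); (19,15,has); (19,16,has); (20,4,has); (20,16,has); (20,17,has); (21,15,has); (21,16,has); (21,17,has); result: nodes: 0:pt, 1:pt, 2:pt, 3:pt, 4:pt, 5:pt, 8:pt, 9:pt, 10:pt, 11:F, 12:F, 13:F, 14:F, 15:pt, 16:pt, 17:pt, 18:F, 19:F, 20:F, 21:F edges: (11,0,has); (11,8,has); (11,10,has); (12,1,has); (12,8,has); (12,9,has); (13,5,has); (13,9,has); (13,10,has); (14,8,has); (14,9,has); (14,10,has); (18,0,has); (18,15,has); (18,17,has); (19,1,has); (19,15,has); (19,16,has); (20,4,has); (20,16,has); (20,17,has); (21,15,has); (21,16,has); (21,17,has)
final:
nodes: 0:pt, 1:pt, 2:pt, 3:pt, 4:pt, 5:pt, 8:pt, 9:pt, 10:pt, 11:F, 12:F, 13:F, 14:F, 15:pt, 16:pt, 17:pt, 18:F, 19:F, 20:F, 21:F
edges: (11,0,has); (11,8,has); (11,10,has); (12,1,has); (12,8,has); (12,9,has); (13,5,has); (13,9,has); (13,10,has); (14,8,has); (14,9,has); (14,10,has); (18,0,has); (18,15,has); (18,17,has); (19,1,has); (19,15,has); (19,16,has); (20,4,has); (20,16,has); (20,17,has); (21,15,has); (21,16,has); (21,17,has)


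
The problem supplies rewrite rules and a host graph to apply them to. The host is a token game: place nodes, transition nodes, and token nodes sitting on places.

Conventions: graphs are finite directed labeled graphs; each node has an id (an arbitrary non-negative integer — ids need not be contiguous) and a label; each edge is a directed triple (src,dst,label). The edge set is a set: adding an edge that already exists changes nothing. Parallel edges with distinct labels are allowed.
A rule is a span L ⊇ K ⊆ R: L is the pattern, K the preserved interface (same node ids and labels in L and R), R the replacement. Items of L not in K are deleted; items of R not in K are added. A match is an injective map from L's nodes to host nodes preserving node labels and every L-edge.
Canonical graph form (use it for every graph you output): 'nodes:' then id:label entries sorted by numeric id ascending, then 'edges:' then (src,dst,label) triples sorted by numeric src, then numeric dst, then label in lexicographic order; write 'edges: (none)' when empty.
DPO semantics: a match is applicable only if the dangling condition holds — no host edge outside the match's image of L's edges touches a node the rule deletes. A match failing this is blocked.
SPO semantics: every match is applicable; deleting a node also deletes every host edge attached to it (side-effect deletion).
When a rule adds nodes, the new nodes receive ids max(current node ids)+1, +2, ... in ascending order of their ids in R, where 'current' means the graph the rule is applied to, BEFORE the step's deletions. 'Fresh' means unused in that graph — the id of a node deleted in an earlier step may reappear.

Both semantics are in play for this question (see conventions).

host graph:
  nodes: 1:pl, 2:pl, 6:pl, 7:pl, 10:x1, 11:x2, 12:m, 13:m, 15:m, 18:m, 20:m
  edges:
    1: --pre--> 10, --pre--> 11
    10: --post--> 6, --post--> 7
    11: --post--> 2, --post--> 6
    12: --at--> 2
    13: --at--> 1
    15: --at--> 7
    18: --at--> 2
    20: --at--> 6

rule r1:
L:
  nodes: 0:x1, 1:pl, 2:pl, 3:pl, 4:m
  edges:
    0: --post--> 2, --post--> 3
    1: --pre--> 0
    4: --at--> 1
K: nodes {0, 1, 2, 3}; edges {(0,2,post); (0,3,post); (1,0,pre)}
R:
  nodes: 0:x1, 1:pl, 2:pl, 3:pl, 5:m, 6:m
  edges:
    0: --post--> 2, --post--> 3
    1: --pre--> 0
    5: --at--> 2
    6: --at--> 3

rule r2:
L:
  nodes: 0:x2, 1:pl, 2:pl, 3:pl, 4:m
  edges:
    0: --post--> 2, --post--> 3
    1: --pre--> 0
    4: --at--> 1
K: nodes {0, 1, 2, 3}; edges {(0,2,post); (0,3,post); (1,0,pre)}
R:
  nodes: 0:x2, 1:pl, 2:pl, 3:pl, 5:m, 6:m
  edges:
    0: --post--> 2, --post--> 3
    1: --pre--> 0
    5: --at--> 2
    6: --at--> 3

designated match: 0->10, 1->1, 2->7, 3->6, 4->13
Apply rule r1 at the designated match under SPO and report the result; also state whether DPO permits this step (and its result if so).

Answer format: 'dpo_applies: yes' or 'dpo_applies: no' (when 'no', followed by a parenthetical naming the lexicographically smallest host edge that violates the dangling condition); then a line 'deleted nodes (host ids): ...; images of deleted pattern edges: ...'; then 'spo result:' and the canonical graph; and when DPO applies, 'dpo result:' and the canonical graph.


dpo_applies: yes
deleted nodes (host ids): 13; images of deleted pattern edges: (13,1,at)
spo result:
nodes: 1:pl, 2:pl, 6:pl, 7:pl, 10:x1, 11:x2, 12:m, 15:m, 18:m, 20:m, 21:m, 22:m
edges: (1,10,pre); (1,11,pre); (10,6,post); (10,7,post); (11,2,post); (11,6,post); (12,2,at); (15,7,at); (18,2,at); (20,6,at); (21,7,at); (22,6,at)
dpo result:
nodes: 1:pl, 2:pl, 6:pl, 7:pl, 10:x1, 11:x2, 12:m, 15:m, 18:m, 20:m, 21:m, 22:m
edges: (1,10,pre); (1,11,pre); (10,6,post); (10,7,post); (11,2,post); (11,6,post); (12,2,at); (15,7,at); (18,2,at); (20,6,at); (21,7,at); (22,6,at)


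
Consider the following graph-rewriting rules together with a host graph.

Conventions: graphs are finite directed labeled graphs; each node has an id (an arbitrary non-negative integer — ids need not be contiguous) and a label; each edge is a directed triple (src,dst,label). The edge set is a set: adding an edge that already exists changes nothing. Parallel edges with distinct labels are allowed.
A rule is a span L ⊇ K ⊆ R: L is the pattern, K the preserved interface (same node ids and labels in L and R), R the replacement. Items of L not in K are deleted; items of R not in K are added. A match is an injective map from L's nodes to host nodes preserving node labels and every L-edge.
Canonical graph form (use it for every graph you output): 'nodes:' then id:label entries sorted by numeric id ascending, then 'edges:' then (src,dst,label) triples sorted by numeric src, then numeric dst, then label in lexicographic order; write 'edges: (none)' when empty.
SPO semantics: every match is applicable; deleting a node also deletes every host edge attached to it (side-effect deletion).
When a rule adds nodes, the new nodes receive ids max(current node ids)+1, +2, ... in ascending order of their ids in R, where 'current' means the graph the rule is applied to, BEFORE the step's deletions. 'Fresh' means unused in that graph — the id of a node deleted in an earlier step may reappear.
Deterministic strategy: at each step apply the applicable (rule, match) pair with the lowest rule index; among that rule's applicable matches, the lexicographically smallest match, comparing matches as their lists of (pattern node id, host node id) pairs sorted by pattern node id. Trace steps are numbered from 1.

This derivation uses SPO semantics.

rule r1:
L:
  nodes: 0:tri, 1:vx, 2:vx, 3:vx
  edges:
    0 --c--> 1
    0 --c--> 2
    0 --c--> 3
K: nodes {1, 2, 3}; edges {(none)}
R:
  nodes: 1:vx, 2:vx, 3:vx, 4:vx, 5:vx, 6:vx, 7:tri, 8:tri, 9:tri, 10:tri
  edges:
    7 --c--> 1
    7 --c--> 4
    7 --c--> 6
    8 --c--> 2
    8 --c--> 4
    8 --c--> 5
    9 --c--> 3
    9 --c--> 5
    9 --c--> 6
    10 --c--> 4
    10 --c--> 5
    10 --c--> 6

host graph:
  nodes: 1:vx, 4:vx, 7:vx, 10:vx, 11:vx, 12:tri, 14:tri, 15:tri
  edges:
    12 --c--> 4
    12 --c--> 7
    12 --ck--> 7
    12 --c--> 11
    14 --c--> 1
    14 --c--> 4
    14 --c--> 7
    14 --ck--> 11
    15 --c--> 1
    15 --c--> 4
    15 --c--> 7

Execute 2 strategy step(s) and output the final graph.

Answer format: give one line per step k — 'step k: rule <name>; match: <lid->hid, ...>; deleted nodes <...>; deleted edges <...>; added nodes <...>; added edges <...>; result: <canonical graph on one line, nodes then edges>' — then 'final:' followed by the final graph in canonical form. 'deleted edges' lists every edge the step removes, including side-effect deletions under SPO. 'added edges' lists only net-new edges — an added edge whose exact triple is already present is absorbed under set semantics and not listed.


step 1: rule r1; match: 0->12, 1->4, 2->7, 3->11; deleted nodes 12; deleted edges (12,4,c); (12,7,c); (12,7,ck); (12,11,c); added nodes 16, 17, 18, 19, 20, 21, 22; added edges (19,4,c); (19,16,c); (19,18,c); (20,7,c); (20,16,c); (20,17,c); (21,11,c); (21,17,c); (21,18,c); (22,16,c); (22,17,c); (22,18,c); result: nodes: 1:vx, 4:vx, 7:vx, 10:vx, 11:vx, 14:tri, 15:tri, 16:vx, 17:vx, 18:vx, 19:tri, 20:tri, 21:tri, 22:tri edges: (14,1,c); (14,4,c); (14,7,c); (14,11,ck); (15,1,c); (15,4,c); (15,7,c); (19,4,c); (19,16,c); (19,18,c); (20,7,c); (20,16,c); (20,17,c); (21,11,c); (21,17,c); (21,18,c); (22,16,c); (22,17,c); (22,18,c)
step 2: rule r1; match: 0->14, 1->1, 2->4, 3->7; deleted nodes 14; deleted edges (14,1,c); (14,4,c); (14,7,c); (14,11,ck); added nodes 23, 24, 25, 26, 27, 28, 29; added edges (26,1,c); (26,23,c); (26,25,c); (27,4,c); (27,23,c); (27,24,c); (28,7,c); (28,24,c); (28,25,c); (29,23,c); (29,24,c); (29,25,c); result: nodes: 1:vx, 4:vx, 7:vx, 10:vx, 11:vx, 15:tri, 16:vx, 17:vx, 18:vx, 19:tri, 20:tri, 21:tri, 22:tri, 23:vx, 24:vx, 25:vx, 26:tri, 27:tri, 28:tri, 29:tri edges: (15,1,c); (15,4,c); (15,7,c); (19,4,c); (19,16,c); (19,18,c); (20,7,c); (20,16,c); (20,17,c); (21,11,c); (21,17,c); (21,18,c); (22,16,c); (22,17,c); (22,18,c); (26,1,c); (26,23,c); (26,25,c); (27,4,c); (27,23,c); (27,24,c); (28,7,c); (28,24,c); (28,25,c); (29,23,c); (29,24,c); (29,25,c)
final:
nodes: 1:vx, 4:vx, 7:vx, 10:vx, 11:vx, 15:tri, 16:vx, 17:vx, 18:vx, 19:tri, 20:tri, 21:tri, 22:tri, 23:vx, 24:vx, 25:vx, 26:tri, 27:tri, 28:tri, 29:tri
edges: (15,1,c); (15,4,c); (15,7,c); (19,4,c); (19,16,c); (19,18,c); (20,7,c); (20,16,c); (20,17,c); (21,11,c); (21,17,c); (21,18,c); (22,16,c); (22,17,c); (22,18,c); (26,1,c); (26,23,c); (26,25,c); (27,4,c); (27,23,c); (27,24,c); (28,7,c); (28,24,c); (28,25,c); (29,23,c); (29,24,c); (29,25,c)
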